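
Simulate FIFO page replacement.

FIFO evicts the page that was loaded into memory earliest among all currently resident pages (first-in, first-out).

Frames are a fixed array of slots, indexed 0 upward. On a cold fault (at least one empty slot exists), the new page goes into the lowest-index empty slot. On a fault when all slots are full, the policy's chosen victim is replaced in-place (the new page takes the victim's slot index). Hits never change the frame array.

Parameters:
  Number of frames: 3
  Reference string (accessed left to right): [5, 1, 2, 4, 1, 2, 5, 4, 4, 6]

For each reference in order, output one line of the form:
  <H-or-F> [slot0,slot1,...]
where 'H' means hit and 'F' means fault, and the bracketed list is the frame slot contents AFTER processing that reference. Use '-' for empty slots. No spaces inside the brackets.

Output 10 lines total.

F [5,-,-]
F [5,1,-]
F [5,1,2]
F [4,1,2]
H [4,1,2]
H [4,1,2]
F [4,5,2]
H [4,5,2]
H [4,5,2]
F [4,5,6]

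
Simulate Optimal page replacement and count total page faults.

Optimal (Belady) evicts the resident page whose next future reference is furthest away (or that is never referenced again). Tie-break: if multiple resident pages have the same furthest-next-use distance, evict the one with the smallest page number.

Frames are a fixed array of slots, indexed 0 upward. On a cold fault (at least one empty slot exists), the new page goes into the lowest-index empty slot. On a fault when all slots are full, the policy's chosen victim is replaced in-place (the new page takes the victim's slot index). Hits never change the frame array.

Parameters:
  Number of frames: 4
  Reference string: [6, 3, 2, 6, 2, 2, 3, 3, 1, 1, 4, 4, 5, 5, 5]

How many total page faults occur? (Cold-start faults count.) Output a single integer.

Answer: 6

Derivation:
Step 0: ref 6 → FAULT, frames=[6,-,-,-]
Step 1: ref 3 → FAULT, frames=[6,3,-,-]
Step 2: ref 2 → FAULT, frames=[6,3,2,-]
Step 3: ref 6 → HIT, frames=[6,3,2,-]
Step 4: ref 2 → HIT, frames=[6,3,2,-]
Step 5: ref 2 → HIT, frames=[6,3,2,-]
Step 6: ref 3 → HIT, frames=[6,3,2,-]
Step 7: ref 3 → HIT, frames=[6,3,2,-]
Step 8: ref 1 → FAULT, frames=[6,3,2,1]
Step 9: ref 1 → HIT, frames=[6,3,2,1]
Step 10: ref 4 → FAULT (evict 1), frames=[6,3,2,4]
Step 11: ref 4 → HIT, frames=[6,3,2,4]
Step 12: ref 5 → FAULT (evict 2), frames=[6,3,5,4]
Step 13: ref 5 → HIT, frames=[6,3,5,4]
Step 14: ref 5 → HIT, frames=[6,3,5,4]
Total faults: 6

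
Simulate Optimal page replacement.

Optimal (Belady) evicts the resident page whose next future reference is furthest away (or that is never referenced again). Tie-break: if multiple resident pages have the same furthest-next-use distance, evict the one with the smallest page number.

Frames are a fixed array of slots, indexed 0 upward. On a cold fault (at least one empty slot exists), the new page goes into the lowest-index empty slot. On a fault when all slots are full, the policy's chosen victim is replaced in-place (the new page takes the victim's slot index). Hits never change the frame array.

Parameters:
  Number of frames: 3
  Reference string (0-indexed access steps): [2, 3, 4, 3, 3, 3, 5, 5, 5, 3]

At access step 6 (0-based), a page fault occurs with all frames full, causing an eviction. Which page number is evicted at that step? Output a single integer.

Answer: 2

Derivation:
Step 0: ref 2 -> FAULT, frames=[2,-,-]
Step 1: ref 3 -> FAULT, frames=[2,3,-]
Step 2: ref 4 -> FAULT, frames=[2,3,4]
Step 3: ref 3 -> HIT, frames=[2,3,4]
Step 4: ref 3 -> HIT, frames=[2,3,4]
Step 5: ref 3 -> HIT, frames=[2,3,4]
Step 6: ref 5 -> FAULT, evict 2, frames=[5,3,4]
At step 6: evicted page 2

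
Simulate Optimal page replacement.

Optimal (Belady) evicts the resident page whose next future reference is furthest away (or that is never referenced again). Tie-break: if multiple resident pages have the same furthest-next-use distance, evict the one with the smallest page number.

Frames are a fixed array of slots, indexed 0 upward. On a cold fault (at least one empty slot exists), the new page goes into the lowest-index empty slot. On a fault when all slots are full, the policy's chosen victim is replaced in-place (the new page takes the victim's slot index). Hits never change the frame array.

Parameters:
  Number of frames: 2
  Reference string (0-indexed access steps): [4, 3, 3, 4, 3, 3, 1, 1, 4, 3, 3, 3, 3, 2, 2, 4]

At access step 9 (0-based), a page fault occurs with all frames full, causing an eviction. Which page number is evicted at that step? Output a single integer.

Step 0: ref 4 -> FAULT, frames=[4,-]
Step 1: ref 3 -> FAULT, frames=[4,3]
Step 2: ref 3 -> HIT, frames=[4,3]
Step 3: ref 4 -> HIT, frames=[4,3]
Step 4: ref 3 -> HIT, frames=[4,3]
Step 5: ref 3 -> HIT, frames=[4,3]
Step 6: ref 1 -> FAULT, evict 3, frames=[4,1]
Step 7: ref 1 -> HIT, frames=[4,1]
Step 8: ref 4 -> HIT, frames=[4,1]
Step 9: ref 3 -> FAULT, evict 1, frames=[4,3]
At step 9: evicted page 1

Answer: 1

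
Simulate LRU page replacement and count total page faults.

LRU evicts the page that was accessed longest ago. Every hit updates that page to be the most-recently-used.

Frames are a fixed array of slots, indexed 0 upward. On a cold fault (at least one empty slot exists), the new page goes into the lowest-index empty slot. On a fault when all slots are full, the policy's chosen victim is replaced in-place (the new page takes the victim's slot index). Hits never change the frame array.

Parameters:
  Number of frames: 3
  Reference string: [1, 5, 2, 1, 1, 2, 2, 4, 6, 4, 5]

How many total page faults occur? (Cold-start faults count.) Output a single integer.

Answer: 6

Derivation:
Step 0: ref 1 → FAULT, frames=[1,-,-]
Step 1: ref 5 → FAULT, frames=[1,5,-]
Step 2: ref 2 → FAULT, frames=[1,5,2]
Step 3: ref 1 → HIT, frames=[1,5,2]
Step 4: ref 1 → HIT, frames=[1,5,2]
Step 5: ref 2 → HIT, frames=[1,5,2]
Step 6: ref 2 → HIT, frames=[1,5,2]
Step 7: ref 4 → FAULT (evict 5), frames=[1,4,2]
Step 8: ref 6 → FAULT (evict 1), frames=[6,4,2]
Step 9: ref 4 → HIT, frames=[6,4,2]
Step 10: ref 5 → FAULT (evict 2), frames=[6,4,5]
Total faults: 6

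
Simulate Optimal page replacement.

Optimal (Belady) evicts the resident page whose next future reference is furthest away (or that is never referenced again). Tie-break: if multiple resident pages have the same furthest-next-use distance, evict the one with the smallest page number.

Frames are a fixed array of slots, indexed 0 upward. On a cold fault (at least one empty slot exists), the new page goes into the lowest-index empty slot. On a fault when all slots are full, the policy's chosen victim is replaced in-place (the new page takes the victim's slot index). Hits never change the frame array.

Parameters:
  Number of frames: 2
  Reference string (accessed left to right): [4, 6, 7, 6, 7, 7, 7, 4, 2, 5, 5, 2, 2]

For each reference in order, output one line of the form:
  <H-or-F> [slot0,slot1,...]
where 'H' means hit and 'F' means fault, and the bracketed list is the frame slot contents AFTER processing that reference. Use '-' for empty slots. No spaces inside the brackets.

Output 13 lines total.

F [4,-]
F [4,6]
F [7,6]
H [7,6]
H [7,6]
H [7,6]
H [7,6]
F [7,4]
F [7,2]
F [5,2]
H [5,2]
H [5,2]
H [5,2]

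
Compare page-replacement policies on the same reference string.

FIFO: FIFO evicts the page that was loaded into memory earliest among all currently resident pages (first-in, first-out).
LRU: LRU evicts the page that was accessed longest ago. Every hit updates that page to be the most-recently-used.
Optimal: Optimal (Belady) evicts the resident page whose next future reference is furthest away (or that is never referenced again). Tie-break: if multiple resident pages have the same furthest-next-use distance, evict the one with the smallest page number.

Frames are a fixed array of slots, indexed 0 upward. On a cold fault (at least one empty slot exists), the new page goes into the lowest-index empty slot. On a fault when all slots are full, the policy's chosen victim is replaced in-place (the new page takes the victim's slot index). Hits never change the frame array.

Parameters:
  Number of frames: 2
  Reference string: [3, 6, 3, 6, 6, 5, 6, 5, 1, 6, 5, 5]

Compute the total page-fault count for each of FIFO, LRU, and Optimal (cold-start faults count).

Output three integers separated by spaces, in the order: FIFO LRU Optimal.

Answer: 6 6 5

Derivation:
--- FIFO ---
  step 0: ref 3 -> FAULT, frames=[3,-] (faults so far: 1)
  step 1: ref 6 -> FAULT, frames=[3,6] (faults so far: 2)
  step 2: ref 3 -> HIT, frames=[3,6] (faults so far: 2)
  step 3: ref 6 -> HIT, frames=[3,6] (faults so far: 2)
  step 4: ref 6 -> HIT, frames=[3,6] (faults so far: 2)
  step 5: ref 5 -> FAULT, evict 3, frames=[5,6] (faults so far: 3)
  step 6: ref 6 -> HIT, frames=[5,6] (faults so far: 3)
  step 7: ref 5 -> HIT, frames=[5,6] (faults so far: 3)
  step 8: ref 1 -> FAULT, evict 6, frames=[5,1] (faults so far: 4)
  step 9: ref 6 -> FAULT, evict 5, frames=[6,1] (faults so far: 5)
  step 10: ref 5 -> FAULT, evict 1, frames=[6,5] (faults so far: 6)
  step 11: ref 5 -> HIT, frames=[6,5] (faults so far: 6)
  FIFO total faults: 6
--- LRU ---
  step 0: ref 3 -> FAULT, frames=[3,-] (faults so far: 1)
  step 1: ref 6 -> FAULT, frames=[3,6] (faults so far: 2)
  step 2: ref 3 -> HIT, frames=[3,6] (faults so far: 2)
  step 3: ref 6 -> HIT, frames=[3,6] (faults so far: 2)
  step 4: ref 6 -> HIT, frames=[3,6] (faults so far: 2)
  step 5: ref 5 -> FAULT, evict 3, frames=[5,6] (faults so far: 3)
  step 6: ref 6 -> HIT, frames=[5,6] (faults so far: 3)
  step 7: ref 5 -> HIT, frames=[5,6] (faults so far: 3)
  step 8: ref 1 -> FAULT, evict 6, frames=[5,1] (faults so far: 4)
  step 9: ref 6 -> FAULT, evict 5, frames=[6,1] (faults so far: 5)
  step 10: ref 5 -> FAULT, evict 1, frames=[6,5] (faults so far: 6)
  step 11: ref 5 -> HIT, frames=[6,5] (faults so far: 6)
  LRU total faults: 6
--- Optimal ---
  step 0: ref 3 -> FAULT, frames=[3,-] (faults so far: 1)
  step 1: ref 6 -> FAULT, frames=[3,6] (faults so far: 2)
  step 2: ref 3 -> HIT, frames=[3,6] (faults so far: 2)
  step 3: ref 6 -> HIT, frames=[3,6] (faults so far: 2)
  step 4: ref 6 -> HIT, frames=[3,6] (faults so far: 2)
  step 5: ref 5 -> FAULT, evict 3, frames=[5,6] (faults so far: 3)
  step 6: ref 6 -> HIT, frames=[5,6] (faults so far: 3)
  step 7: ref 5 -> HIT, frames=[5,6] (faults so far: 3)
  step 8: ref 1 -> FAULT, evict 5, frames=[1,6] (faults so far: 4)
  step 9: ref 6 -> HIT, frames=[1,6] (faults so far: 4)
  step 10: ref 5 -> FAULT, evict 1, frames=[5,6] (faults so far: 5)
  step 11: ref 5 -> HIT, frames=[5,6] (faults so far: 5)
  Optimal total faults: 5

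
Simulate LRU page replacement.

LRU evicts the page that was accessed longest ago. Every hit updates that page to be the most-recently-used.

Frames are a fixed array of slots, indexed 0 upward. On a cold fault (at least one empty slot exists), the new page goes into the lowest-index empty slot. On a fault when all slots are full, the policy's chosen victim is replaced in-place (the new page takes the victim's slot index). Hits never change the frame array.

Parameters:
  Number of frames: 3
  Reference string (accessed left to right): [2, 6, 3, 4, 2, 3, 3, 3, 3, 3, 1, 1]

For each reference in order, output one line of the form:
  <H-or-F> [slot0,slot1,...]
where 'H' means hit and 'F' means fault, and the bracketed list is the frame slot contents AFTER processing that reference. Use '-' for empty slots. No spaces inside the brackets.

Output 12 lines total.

F [2,-,-]
F [2,6,-]
F [2,6,3]
F [4,6,3]
F [4,2,3]
H [4,2,3]
H [4,2,3]
H [4,2,3]
H [4,2,3]
H [4,2,3]
F [1,2,3]
H [1,2,3]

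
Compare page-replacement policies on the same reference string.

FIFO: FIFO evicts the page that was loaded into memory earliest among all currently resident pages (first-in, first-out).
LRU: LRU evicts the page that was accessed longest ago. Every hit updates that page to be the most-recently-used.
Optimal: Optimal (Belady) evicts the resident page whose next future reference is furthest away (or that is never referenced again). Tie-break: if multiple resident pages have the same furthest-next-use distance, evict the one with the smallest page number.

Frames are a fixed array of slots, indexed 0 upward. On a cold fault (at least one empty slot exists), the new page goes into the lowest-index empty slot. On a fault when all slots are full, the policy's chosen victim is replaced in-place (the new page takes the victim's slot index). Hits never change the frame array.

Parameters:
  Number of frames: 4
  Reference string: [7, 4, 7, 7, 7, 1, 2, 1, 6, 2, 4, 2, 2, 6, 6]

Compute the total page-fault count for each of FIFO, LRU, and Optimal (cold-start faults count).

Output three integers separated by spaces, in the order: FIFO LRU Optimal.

Answer: 5 6 5

Derivation:
--- FIFO ---
  step 0: ref 7 -> FAULT, frames=[7,-,-,-] (faults so far: 1)
  step 1: ref 4 -> FAULT, frames=[7,4,-,-] (faults so far: 2)
  step 2: ref 7 -> HIT, frames=[7,4,-,-] (faults so far: 2)
  step 3: ref 7 -> HIT, frames=[7,4,-,-] (faults so far: 2)
  step 4: ref 7 -> HIT, frames=[7,4,-,-] (faults so far: 2)
  step 5: ref 1 -> FAULT, frames=[7,4,1,-] (faults so far: 3)
  step 6: ref 2 -> FAULT, frames=[7,4,1,2] (faults so far: 4)
  step 7: ref 1 -> HIT, frames=[7,4,1,2] (faults so far: 4)
  step 8: ref 6 -> FAULT, evict 7, frames=[6,4,1,2] (faults so far: 5)
  step 9: ref 2 -> HIT, frames=[6,4,1,2] (faults so far: 5)
  step 10: ref 4 -> HIT, frames=[6,4,1,2] (faults so far: 5)
  step 11: ref 2 -> HIT, frames=[6,4,1,2] (faults so far: 5)
  step 12: ref 2 -> HIT, frames=[6,4,1,2] (faults so far: 5)
  step 13: ref 6 -> HIT, frames=[6,4,1,2] (faults so far: 5)
  step 14: ref 6 -> HIT, frames=[6,4,1,2] (faults so far: 5)
  FIFO total faults: 5
--- LRU ---
  step 0: ref 7 -> FAULT, frames=[7,-,-,-] (faults so far: 1)
  step 1: ref 4 -> FAULT, frames=[7,4,-,-] (faults so far: 2)
  step 2: ref 7 -> HIT, frames=[7,4,-,-] (faults so far: 2)
  step 3: ref 7 -> HIT, frames=[7,4,-,-] (faults so far: 2)
  step 4: ref 7 -> HIT, frames=[7,4,-,-] (faults so far: 2)
  step 5: ref 1 -> FAULT, frames=[7,4,1,-] (faults so far: 3)
  step 6: ref 2 -> FAULT, frames=[7,4,1,2] (faults so far: 4)
  step 7: ref 1 -> HIT, frames=[7,4,1,2] (faults so far: 4)
  step 8: ref 6 -> FAULT, evict 4, frames=[7,6,1,2] (faults so far: 5)
  step 9: ref 2 -> HIT, frames=[7,6,1,2] (faults so far: 5)
  step 10: ref 4 -> FAULT, evict 7, frames=[4,6,1,2] (faults so far: 6)
  step 11: ref 2 -> HIT, frames=[4,6,1,2] (faults so far: 6)
  step 12: ref 2 -> HIT, frames=[4,6,1,2] (faults so far: 6)
  step 13: ref 6 -> HIT, frames=[4,6,1,2] (faults so far: 6)
  step 14: ref 6 -> HIT, frames=[4,6,1,2] (faults so far: 6)
  LRU total faults: 6
--- Optimal ---
  step 0: ref 7 -> FAULT, frames=[7,-,-,-] (faults so far: 1)
  step 1: ref 4 -> FAULT, frames=[7,4,-,-] (faults so far: 2)
  step 2: ref 7 -> HIT, frames=[7,4,-,-] (faults so far: 2)
  step 3: ref 7 -> HIT, frames=[7,4,-,-] (faults so far: 2)
  step 4: ref 7 -> HIT, frames=[7,4,-,-] (faults so far: 2)
  step 5: ref 1 -> FAULT, frames=[7,4,1,-] (faults so far: 3)
  step 6: ref 2 -> FAULT, frames=[7,4,1,2] (faults so far: 4)
  step 7: ref 1 -> HIT, frames=[7,4,1,2] (faults so far: 4)
  step 8: ref 6 -> FAULT, evict 1, frames=[7,4,6,2] (faults so far: 5)
  step 9: ref 2 -> HIT, frames=[7,4,6,2] (faults so far: 5)
  step 10: ref 4 -> HIT, frames=[7,4,6,2] (faults so far: 5)
  step 11: ref 2 -> HIT, frames=[7,4,6,2] (faults so far: 5)
  step 12: ref 2 -> HIT, frames=[7,4,6,2] (faults so far: 5)
  step 13: ref 6 -> HIT, frames=[7,4,6,2] (faults so far: 5)
  step 14: ref 6 -> HIT, frames=[7,4,6,2] (faults so far: 5)
  Optimal total faults: 5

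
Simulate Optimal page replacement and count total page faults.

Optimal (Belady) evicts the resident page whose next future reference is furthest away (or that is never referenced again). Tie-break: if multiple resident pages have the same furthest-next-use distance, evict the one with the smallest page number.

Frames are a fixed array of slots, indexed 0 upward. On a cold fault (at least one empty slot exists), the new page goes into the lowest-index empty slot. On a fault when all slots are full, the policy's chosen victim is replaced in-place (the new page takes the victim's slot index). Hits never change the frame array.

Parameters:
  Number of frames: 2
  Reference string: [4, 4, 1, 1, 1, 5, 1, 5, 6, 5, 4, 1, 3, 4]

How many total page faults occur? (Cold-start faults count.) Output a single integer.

Answer: 7

Derivation:
Step 0: ref 4 → FAULT, frames=[4,-]
Step 1: ref 4 → HIT, frames=[4,-]
Step 2: ref 1 → FAULT, frames=[4,1]
Step 3: ref 1 → HIT, frames=[4,1]
Step 4: ref 1 → HIT, frames=[4,1]
Step 5: ref 5 → FAULT (evict 4), frames=[5,1]
Step 6: ref 1 → HIT, frames=[5,1]
Step 7: ref 5 → HIT, frames=[5,1]
Step 8: ref 6 → FAULT (evict 1), frames=[5,6]
Step 9: ref 5 → HIT, frames=[5,6]
Step 10: ref 4 → FAULT (evict 5), frames=[4,6]
Step 11: ref 1 → FAULT (evict 6), frames=[4,1]
Step 12: ref 3 → FAULT (evict 1), frames=[4,3]
Step 13: ref 4 → HIT, frames=[4,3]
Total faults: 7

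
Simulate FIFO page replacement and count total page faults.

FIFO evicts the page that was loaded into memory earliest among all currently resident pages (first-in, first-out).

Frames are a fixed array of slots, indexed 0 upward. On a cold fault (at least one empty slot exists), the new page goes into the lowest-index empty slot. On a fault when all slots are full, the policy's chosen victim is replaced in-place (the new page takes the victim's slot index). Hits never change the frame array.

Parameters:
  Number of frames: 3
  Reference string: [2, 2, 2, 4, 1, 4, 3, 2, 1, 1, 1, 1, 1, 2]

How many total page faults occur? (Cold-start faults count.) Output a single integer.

Step 0: ref 2 → FAULT, frames=[2,-,-]
Step 1: ref 2 → HIT, frames=[2,-,-]
Step 2: ref 2 → HIT, frames=[2,-,-]
Step 3: ref 4 → FAULT, frames=[2,4,-]
Step 4: ref 1 → FAULT, frames=[2,4,1]
Step 5: ref 4 → HIT, frames=[2,4,1]
Step 6: ref 3 → FAULT (evict 2), frames=[3,4,1]
Step 7: ref 2 → FAULT (evict 4), frames=[3,2,1]
Step 8: ref 1 → HIT, frames=[3,2,1]
Step 9: ref 1 → HIT, frames=[3,2,1]
Step 10: ref 1 → HIT, frames=[3,2,1]
Step 11: ref 1 → HIT, frames=[3,2,1]
Step 12: ref 1 → HIT, frames=[3,2,1]
Step 13: ref 2 → HIT, frames=[3,2,1]
Total faults: 5

Answer: 5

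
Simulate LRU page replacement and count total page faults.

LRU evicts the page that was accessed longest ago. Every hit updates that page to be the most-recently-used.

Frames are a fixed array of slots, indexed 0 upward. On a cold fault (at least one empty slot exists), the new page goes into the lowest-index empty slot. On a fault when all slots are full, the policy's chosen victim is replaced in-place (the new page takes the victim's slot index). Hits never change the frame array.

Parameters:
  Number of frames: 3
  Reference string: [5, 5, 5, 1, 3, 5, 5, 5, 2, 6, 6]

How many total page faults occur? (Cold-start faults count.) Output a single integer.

Step 0: ref 5 → FAULT, frames=[5,-,-]
Step 1: ref 5 → HIT, frames=[5,-,-]
Step 2: ref 5 → HIT, frames=[5,-,-]
Step 3: ref 1 → FAULT, frames=[5,1,-]
Step 4: ref 3 → FAULT, frames=[5,1,3]
Step 5: ref 5 → HIT, frames=[5,1,3]
Step 6: ref 5 → HIT, frames=[5,1,3]
Step 7: ref 5 → HIT, frames=[5,1,3]
Step 8: ref 2 → FAULT (evict 1), frames=[5,2,3]
Step 9: ref 6 → FAULT (evict 3), frames=[5,2,6]
Step 10: ref 6 → HIT, frames=[5,2,6]
Total faults: 5

Answer: 5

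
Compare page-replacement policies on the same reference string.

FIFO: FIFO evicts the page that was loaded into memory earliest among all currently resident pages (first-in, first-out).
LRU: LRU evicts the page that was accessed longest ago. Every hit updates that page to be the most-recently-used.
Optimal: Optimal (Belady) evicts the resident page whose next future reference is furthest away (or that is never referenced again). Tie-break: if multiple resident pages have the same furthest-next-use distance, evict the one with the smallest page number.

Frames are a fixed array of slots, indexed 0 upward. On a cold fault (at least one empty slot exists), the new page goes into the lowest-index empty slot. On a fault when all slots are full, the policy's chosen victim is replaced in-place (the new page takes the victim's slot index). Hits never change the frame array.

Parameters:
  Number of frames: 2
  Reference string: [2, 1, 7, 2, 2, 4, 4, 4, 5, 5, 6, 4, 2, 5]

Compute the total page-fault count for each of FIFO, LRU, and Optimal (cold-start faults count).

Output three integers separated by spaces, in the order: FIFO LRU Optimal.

--- FIFO ---
  step 0: ref 2 -> FAULT, frames=[2,-] (faults so far: 1)
  step 1: ref 1 -> FAULT, frames=[2,1] (faults so far: 2)
  step 2: ref 7 -> FAULT, evict 2, frames=[7,1] (faults so far: 3)
  step 3: ref 2 -> FAULT, evict 1, frames=[7,2] (faults so far: 4)
  step 4: ref 2 -> HIT, frames=[7,2] (faults so far: 4)
  step 5: ref 4 -> FAULT, evict 7, frames=[4,2] (faults so far: 5)
  step 6: ref 4 -> HIT, frames=[4,2] (faults so far: 5)
  step 7: ref 4 -> HIT, frames=[4,2] (faults so far: 5)
  step 8: ref 5 -> FAULT, evict 2, frames=[4,5] (faults so far: 6)
  step 9: ref 5 -> HIT, frames=[4,5] (faults so far: 6)
  step 10: ref 6 -> FAULT, evict 4, frames=[6,5] (faults so far: 7)
  step 11: ref 4 -> FAULT, evict 5, frames=[6,4] (faults so far: 8)
  step 12: ref 2 -> FAULT, evict 6, frames=[2,4] (faults so far: 9)
  step 13: ref 5 -> FAULT, evict 4, frames=[2,5] (faults so far: 10)
  FIFO total faults: 10
--- LRU ---
  step 0: ref 2 -> FAULT, frames=[2,-] (faults so far: 1)
  step 1: ref 1 -> FAULT, frames=[2,1] (faults so far: 2)
  step 2: ref 7 -> FAULT, evict 2, frames=[7,1] (faults so far: 3)
  step 3: ref 2 -> FAULT, evict 1, frames=[7,2] (faults so far: 4)
  step 4: ref 2 -> HIT, frames=[7,2] (faults so far: 4)
  step 5: ref 4 -> FAULT, evict 7, frames=[4,2] (faults so far: 5)
  step 6: ref 4 -> HIT, frames=[4,2] (faults so far: 5)
  step 7: ref 4 -> HIT, frames=[4,2] (faults so far: 5)
  step 8: ref 5 -> FAULT, evict 2, frames=[4,5] (faults so far: 6)
  step 9: ref 5 -> HIT, frames=[4,5] (faults so far: 6)
  step 10: ref 6 -> FAULT, evict 4, frames=[6,5] (faults so far: 7)
  step 11: ref 4 -> FAULT, evict 5, frames=[6,4] (faults so far: 8)
  step 12: ref 2 -> FAULT, evict 6, frames=[2,4] (faults so far: 9)
  step 13: ref 5 -> FAULT, evict 4, frames=[2,5] (faults so far: 10)
  LRU total faults: 10
--- Optimal ---
  step 0: ref 2 -> FAULT, frames=[2,-] (faults so far: 1)
  step 1: ref 1 -> FAULT, frames=[2,1] (faults so far: 2)
  step 2: ref 7 -> FAULT, evict 1, frames=[2,7] (faults so far: 3)
  step 3: ref 2 -> HIT, frames=[2,7] (faults so far: 3)
  step 4: ref 2 -> HIT, frames=[2,7] (faults so far: 3)
  step 5: ref 4 -> FAULT, evict 7, frames=[2,4] (faults so far: 4)
  step 6: ref 4 -> HIT, frames=[2,4] (faults so far: 4)
  step 7: ref 4 -> HIT, frames=[2,4] (faults so far: 4)
  step 8: ref 5 -> FAULT, evict 2, frames=[5,4] (faults so far: 5)
  step 9: ref 5 -> HIT, frames=[5,4] (faults so far: 5)
  step 10: ref 6 -> FAULT, evict 5, frames=[6,4] (faults so far: 6)
  step 11: ref 4 -> HIT, frames=[6,4] (faults so far: 6)
  step 12: ref 2 -> FAULT, evict 4, frames=[6,2] (faults so far: 7)
  step 13: ref 5 -> FAULT, evict 2, frames=[6,5] (faults so far: 8)
  Optimal total faults: 8

Answer: 10 10 8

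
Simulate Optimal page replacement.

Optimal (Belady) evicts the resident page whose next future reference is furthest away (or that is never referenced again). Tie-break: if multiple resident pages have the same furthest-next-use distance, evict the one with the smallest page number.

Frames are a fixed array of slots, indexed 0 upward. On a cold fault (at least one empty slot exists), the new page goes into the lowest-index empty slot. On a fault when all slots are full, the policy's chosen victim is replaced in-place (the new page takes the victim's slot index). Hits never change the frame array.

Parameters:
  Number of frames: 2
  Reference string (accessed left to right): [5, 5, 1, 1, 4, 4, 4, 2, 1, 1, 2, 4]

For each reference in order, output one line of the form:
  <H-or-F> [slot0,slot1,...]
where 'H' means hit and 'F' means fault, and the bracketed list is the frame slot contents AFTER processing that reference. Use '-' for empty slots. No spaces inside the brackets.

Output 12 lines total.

F [5,-]
H [5,-]
F [5,1]
H [5,1]
F [4,1]
H [4,1]
H [4,1]
F [2,1]
H [2,1]
H [2,1]
H [2,1]
F [2,4]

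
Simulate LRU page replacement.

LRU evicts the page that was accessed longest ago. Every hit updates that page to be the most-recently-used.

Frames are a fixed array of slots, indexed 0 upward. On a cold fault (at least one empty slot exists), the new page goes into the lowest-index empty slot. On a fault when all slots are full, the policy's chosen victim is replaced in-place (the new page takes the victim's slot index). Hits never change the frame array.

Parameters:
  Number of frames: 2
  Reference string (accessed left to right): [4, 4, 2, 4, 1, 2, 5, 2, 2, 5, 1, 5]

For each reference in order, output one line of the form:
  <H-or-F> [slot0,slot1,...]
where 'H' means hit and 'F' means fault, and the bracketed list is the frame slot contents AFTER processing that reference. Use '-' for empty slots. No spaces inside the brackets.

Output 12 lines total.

F [4,-]
H [4,-]
F [4,2]
H [4,2]
F [4,1]
F [2,1]
F [2,5]
H [2,5]
H [2,5]
H [2,5]
F [1,5]
H [1,5]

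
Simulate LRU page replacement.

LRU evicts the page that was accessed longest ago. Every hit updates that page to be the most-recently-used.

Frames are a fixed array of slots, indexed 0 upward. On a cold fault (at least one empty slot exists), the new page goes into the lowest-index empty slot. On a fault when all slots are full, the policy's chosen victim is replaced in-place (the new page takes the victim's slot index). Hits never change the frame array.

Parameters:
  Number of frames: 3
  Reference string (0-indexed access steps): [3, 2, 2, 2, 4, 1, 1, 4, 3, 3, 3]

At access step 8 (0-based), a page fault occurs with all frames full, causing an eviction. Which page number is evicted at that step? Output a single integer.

Answer: 2

Derivation:
Step 0: ref 3 -> FAULT, frames=[3,-,-]
Step 1: ref 2 -> FAULT, frames=[3,2,-]
Step 2: ref 2 -> HIT, frames=[3,2,-]
Step 3: ref 2 -> HIT, frames=[3,2,-]
Step 4: ref 4 -> FAULT, frames=[3,2,4]
Step 5: ref 1 -> FAULT, evict 3, frames=[1,2,4]
Step 6: ref 1 -> HIT, frames=[1,2,4]
Step 7: ref 4 -> HIT, frames=[1,2,4]
Step 8: ref 3 -> FAULT, evict 2, frames=[1,3,4]
At step 8: evicted page 2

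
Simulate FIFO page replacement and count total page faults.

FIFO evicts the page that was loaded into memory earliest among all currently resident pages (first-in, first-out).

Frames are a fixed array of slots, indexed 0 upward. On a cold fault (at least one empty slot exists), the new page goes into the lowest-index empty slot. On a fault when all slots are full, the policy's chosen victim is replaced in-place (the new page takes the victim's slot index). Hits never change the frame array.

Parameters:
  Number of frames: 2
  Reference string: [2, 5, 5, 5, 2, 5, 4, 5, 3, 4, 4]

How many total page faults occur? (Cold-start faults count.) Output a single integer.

Step 0: ref 2 → FAULT, frames=[2,-]
Step 1: ref 5 → FAULT, frames=[2,5]
Step 2: ref 5 → HIT, frames=[2,5]
Step 3: ref 5 → HIT, frames=[2,5]
Step 4: ref 2 → HIT, frames=[2,5]
Step 5: ref 5 → HIT, frames=[2,5]
Step 6: ref 4 → FAULT (evict 2), frames=[4,5]
Step 7: ref 5 → HIT, frames=[4,5]
Step 8: ref 3 → FAULT (evict 5), frames=[4,3]
Step 9: ref 4 → HIT, frames=[4,3]
Step 10: ref 4 → HIT, frames=[4,3]
Total faults: 4

Answer: 4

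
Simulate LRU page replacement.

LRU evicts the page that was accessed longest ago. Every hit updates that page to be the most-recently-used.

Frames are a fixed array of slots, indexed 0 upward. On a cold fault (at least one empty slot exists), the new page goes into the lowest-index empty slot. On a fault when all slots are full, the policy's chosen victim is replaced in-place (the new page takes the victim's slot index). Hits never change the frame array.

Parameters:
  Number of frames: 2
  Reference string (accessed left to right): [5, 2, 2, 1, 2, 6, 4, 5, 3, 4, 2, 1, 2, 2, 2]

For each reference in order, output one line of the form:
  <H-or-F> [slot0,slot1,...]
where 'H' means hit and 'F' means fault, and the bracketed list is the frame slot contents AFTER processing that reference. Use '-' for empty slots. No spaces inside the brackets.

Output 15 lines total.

F [5,-]
F [5,2]
H [5,2]
F [1,2]
H [1,2]
F [6,2]
F [6,4]
F [5,4]
F [5,3]
F [4,3]
F [4,2]
F [1,2]
H [1,2]
H [1,2]
H [1,2]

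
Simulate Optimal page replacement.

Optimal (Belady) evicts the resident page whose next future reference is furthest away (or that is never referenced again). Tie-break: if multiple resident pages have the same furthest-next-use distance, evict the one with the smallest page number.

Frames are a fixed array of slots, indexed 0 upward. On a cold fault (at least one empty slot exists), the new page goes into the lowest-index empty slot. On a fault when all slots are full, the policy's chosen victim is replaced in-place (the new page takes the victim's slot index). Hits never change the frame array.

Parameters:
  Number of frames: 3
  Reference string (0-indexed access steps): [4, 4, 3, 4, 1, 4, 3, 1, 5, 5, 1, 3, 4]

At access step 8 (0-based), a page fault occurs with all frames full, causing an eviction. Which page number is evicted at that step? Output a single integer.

Answer: 4

Derivation:
Step 0: ref 4 -> FAULT, frames=[4,-,-]
Step 1: ref 4 -> HIT, frames=[4,-,-]
Step 2: ref 3 -> FAULT, frames=[4,3,-]
Step 3: ref 4 -> HIT, frames=[4,3,-]
Step 4: ref 1 -> FAULT, frames=[4,3,1]
Step 5: ref 4 -> HIT, frames=[4,3,1]
Step 6: ref 3 -> HIT, frames=[4,3,1]
Step 7: ref 1 -> HIT, frames=[4,3,1]
Step 8: ref 5 -> FAULT, evict 4, frames=[5,3,1]
At step 8: evicted page 4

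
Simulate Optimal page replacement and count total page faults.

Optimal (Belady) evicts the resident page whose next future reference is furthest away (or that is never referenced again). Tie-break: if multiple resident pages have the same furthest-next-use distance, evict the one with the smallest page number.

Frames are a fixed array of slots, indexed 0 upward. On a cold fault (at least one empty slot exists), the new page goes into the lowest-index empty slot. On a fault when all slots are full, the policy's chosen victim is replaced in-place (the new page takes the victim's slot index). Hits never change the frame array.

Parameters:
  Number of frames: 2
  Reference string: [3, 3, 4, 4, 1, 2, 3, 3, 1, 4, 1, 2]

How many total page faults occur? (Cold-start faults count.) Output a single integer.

Step 0: ref 3 → FAULT, frames=[3,-]
Step 1: ref 3 → HIT, frames=[3,-]
Step 2: ref 4 → FAULT, frames=[3,4]
Step 3: ref 4 → HIT, frames=[3,4]
Step 4: ref 1 → FAULT (evict 4), frames=[3,1]
Step 5: ref 2 → FAULT (evict 1), frames=[3,2]
Step 6: ref 3 → HIT, frames=[3,2]
Step 7: ref 3 → HIT, frames=[3,2]
Step 8: ref 1 → FAULT (evict 3), frames=[1,2]
Step 9: ref 4 → FAULT (evict 2), frames=[1,4]
Step 10: ref 1 → HIT, frames=[1,4]
Step 11: ref 2 → FAULT (evict 1), frames=[2,4]
Total faults: 7

Answer: 7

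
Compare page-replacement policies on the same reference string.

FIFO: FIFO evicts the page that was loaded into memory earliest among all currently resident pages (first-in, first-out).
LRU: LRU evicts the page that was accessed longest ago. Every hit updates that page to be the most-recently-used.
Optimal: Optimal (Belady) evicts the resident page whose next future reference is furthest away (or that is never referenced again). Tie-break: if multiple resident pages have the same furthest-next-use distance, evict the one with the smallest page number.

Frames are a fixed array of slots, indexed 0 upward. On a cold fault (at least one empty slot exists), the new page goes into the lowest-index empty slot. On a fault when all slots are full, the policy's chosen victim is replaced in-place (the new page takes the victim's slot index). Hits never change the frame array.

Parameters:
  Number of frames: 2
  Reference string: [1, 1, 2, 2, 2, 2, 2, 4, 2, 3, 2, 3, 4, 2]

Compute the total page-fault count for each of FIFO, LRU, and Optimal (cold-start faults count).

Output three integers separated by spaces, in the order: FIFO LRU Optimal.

--- FIFO ---
  step 0: ref 1 -> FAULT, frames=[1,-] (faults so far: 1)
  step 1: ref 1 -> HIT, frames=[1,-] (faults so far: 1)
  step 2: ref 2 -> FAULT, frames=[1,2] (faults so far: 2)
  step 3: ref 2 -> HIT, frames=[1,2] (faults so far: 2)
  step 4: ref 2 -> HIT, frames=[1,2] (faults so far: 2)
  step 5: ref 2 -> HIT, frames=[1,2] (faults so far: 2)
  step 6: ref 2 -> HIT, frames=[1,2] (faults so far: 2)
  step 7: ref 4 -> FAULT, evict 1, frames=[4,2] (faults so far: 3)
  step 8: ref 2 -> HIT, frames=[4,2] (faults so far: 3)
  step 9: ref 3 -> FAULT, evict 2, frames=[4,3] (faults so far: 4)
  step 10: ref 2 -> FAULT, evict 4, frames=[2,3] (faults so far: 5)
  step 11: ref 3 -> HIT, frames=[2,3] (faults so far: 5)
  step 12: ref 4 -> FAULT, evict 3, frames=[2,4] (faults so far: 6)
  step 13: ref 2 -> HIT, frames=[2,4] (faults so far: 6)
  FIFO total faults: 6
--- LRU ---
  step 0: ref 1 -> FAULT, frames=[1,-] (faults so far: 1)
  step 1: ref 1 -> HIT, frames=[1,-] (faults so far: 1)
  step 2: ref 2 -> FAULT, frames=[1,2] (faults so far: 2)
  step 3: ref 2 -> HIT, frames=[1,2] (faults so far: 2)
  step 4: ref 2 -> HIT, frames=[1,2] (faults so far: 2)
  step 5: ref 2 -> HIT, frames=[1,2] (faults so far: 2)
  step 6: ref 2 -> HIT, frames=[1,2] (faults so far: 2)
  step 7: ref 4 -> FAULT, evict 1, frames=[4,2] (faults so far: 3)
  step 8: ref 2 -> HIT, frames=[4,2] (faults so far: 3)
  step 9: ref 3 -> FAULT, evict 4, frames=[3,2] (faults so far: 4)
  step 10: ref 2 -> HIT, frames=[3,2] (faults so far: 4)
  step 11: ref 3 -> HIT, frames=[3,2] (faults so far: 4)
  step 12: ref 4 -> FAULT, evict 2, frames=[3,4] (faults so far: 5)
  step 13: ref 2 -> FAULT, evict 3, frames=[2,4] (faults so far: 6)
  LRU total faults: 6
--- Optimal ---
  step 0: ref 1 -> FAULT, frames=[1,-] (faults so far: 1)
  step 1: ref 1 -> HIT, frames=[1,-] (faults so far: 1)
  step 2: ref 2 -> FAULT, frames=[1,2] (faults so far: 2)
  step 3: ref 2 -> HIT, frames=[1,2] (faults so far: 2)
  step 4: ref 2 -> HIT, frames=[1,2] (faults so far: 2)
  step 5: ref 2 -> HIT, frames=[1,2] (faults so far: 2)
  step 6: ref 2 -> HIT, frames=[1,2] (faults so far: 2)
  step 7: ref 4 -> FAULT, evict 1, frames=[4,2] (faults so far: 3)
  step 8: ref 2 -> HIT, frames=[4,2] (faults so far: 3)
  step 9: ref 3 -> FAULT, evict 4, frames=[3,2] (faults so far: 4)
  step 10: ref 2 -> HIT, frames=[3,2] (faults so far: 4)
  step 11: ref 3 -> HIT, frames=[3,2] (faults so far: 4)
  step 12: ref 4 -> FAULT, evict 3, frames=[4,2] (faults so far: 5)
  step 13: ref 2 -> HIT, frames=[4,2] (faults so far: 5)
  Optimal total faults: 5

Answer: 6 6 5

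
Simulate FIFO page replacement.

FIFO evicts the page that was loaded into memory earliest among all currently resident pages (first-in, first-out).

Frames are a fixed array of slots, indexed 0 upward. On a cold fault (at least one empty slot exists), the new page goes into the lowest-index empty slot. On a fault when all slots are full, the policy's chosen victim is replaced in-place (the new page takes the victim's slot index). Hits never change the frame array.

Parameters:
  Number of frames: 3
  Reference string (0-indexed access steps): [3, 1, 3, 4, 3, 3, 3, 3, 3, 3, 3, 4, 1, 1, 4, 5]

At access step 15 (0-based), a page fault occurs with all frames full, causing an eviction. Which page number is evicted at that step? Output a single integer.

Step 0: ref 3 -> FAULT, frames=[3,-,-]
Step 1: ref 1 -> FAULT, frames=[3,1,-]
Step 2: ref 3 -> HIT, frames=[3,1,-]
Step 3: ref 4 -> FAULT, frames=[3,1,4]
Step 4: ref 3 -> HIT, frames=[3,1,4]
Step 5: ref 3 -> HIT, frames=[3,1,4]
Step 6: ref 3 -> HIT, frames=[3,1,4]
Step 7: ref 3 -> HIT, frames=[3,1,4]
Step 8: ref 3 -> HIT, frames=[3,1,4]
Step 9: ref 3 -> HIT, frames=[3,1,4]
Step 10: ref 3 -> HIT, frames=[3,1,4]
Step 11: ref 4 -> HIT, frames=[3,1,4]
Step 12: ref 1 -> HIT, frames=[3,1,4]
Step 13: ref 1 -> HIT, frames=[3,1,4]
Step 14: ref 4 -> HIT, frames=[3,1,4]
Step 15: ref 5 -> FAULT, evict 3, frames=[5,1,4]
At step 15: evicted page 3

Answer: 3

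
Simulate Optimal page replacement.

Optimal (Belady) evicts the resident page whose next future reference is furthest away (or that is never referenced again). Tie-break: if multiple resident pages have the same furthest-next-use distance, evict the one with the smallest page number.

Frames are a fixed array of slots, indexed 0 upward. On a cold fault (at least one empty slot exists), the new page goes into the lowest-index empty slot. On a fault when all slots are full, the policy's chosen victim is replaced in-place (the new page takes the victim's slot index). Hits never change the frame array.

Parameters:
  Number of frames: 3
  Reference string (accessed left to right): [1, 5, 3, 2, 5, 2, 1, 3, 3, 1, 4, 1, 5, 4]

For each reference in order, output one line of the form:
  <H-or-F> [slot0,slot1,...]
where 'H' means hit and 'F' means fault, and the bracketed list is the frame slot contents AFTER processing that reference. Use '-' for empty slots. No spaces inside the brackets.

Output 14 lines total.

F [1,-,-]
F [1,5,-]
F [1,5,3]
F [1,5,2]
H [1,5,2]
H [1,5,2]
H [1,5,2]
F [1,5,3]
H [1,5,3]
H [1,5,3]
F [1,5,4]
H [1,5,4]
H [1,5,4]
H [1,5,4]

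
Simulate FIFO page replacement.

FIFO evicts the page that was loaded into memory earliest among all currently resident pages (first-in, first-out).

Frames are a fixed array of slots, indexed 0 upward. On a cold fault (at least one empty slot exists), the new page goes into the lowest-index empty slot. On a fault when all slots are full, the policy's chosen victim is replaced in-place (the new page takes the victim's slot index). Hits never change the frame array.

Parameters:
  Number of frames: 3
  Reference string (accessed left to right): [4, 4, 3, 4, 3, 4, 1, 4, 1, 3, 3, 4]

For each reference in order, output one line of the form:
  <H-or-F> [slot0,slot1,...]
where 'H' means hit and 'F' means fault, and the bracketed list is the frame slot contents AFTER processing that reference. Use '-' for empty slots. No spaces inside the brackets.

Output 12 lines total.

F [4,-,-]
H [4,-,-]
F [4,3,-]
H [4,3,-]
H [4,3,-]
H [4,3,-]
F [4,3,1]
H [4,3,1]
H [4,3,1]
H [4,3,1]
H [4,3,1]
H [4,3,1]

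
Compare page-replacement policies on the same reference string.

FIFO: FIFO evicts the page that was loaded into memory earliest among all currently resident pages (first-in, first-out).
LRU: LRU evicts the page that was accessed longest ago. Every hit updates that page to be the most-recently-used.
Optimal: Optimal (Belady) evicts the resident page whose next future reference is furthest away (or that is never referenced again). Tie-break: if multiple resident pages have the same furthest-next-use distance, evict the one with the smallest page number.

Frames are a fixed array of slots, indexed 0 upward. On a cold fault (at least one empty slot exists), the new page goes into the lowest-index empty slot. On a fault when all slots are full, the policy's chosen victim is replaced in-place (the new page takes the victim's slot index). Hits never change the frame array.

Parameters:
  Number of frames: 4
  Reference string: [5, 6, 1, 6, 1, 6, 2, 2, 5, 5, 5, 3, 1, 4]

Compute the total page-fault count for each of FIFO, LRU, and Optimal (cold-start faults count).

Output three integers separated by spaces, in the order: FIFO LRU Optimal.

--- FIFO ---
  step 0: ref 5 -> FAULT, frames=[5,-,-,-] (faults so far: 1)
  step 1: ref 6 -> FAULT, frames=[5,6,-,-] (faults so far: 2)
  step 2: ref 1 -> FAULT, frames=[5,6,1,-] (faults so far: 3)
  step 3: ref 6 -> HIT, frames=[5,6,1,-] (faults so far: 3)
  step 4: ref 1 -> HIT, frames=[5,6,1,-] (faults so far: 3)
  step 5: ref 6 -> HIT, frames=[5,6,1,-] (faults so far: 3)
  step 6: ref 2 -> FAULT, frames=[5,6,1,2] (faults so far: 4)
  step 7: ref 2 -> HIT, frames=[5,6,1,2] (faults so far: 4)
  step 8: ref 5 -> HIT, frames=[5,6,1,2] (faults so far: 4)
  step 9: ref 5 -> HIT, frames=[5,6,1,2] (faults so far: 4)
  step 10: ref 5 -> HIT, frames=[5,6,1,2] (faults so far: 4)
  step 11: ref 3 -> FAULT, evict 5, frames=[3,6,1,2] (faults so far: 5)
  step 12: ref 1 -> HIT, frames=[3,6,1,2] (faults so far: 5)
  step 13: ref 4 -> FAULT, evict 6, frames=[3,4,1,2] (faults so far: 6)
  FIFO total faults: 6
--- LRU ---
  step 0: ref 5 -> FAULT, frames=[5,-,-,-] (faults so far: 1)
  step 1: ref 6 -> FAULT, frames=[5,6,-,-] (faults so far: 2)
  step 2: ref 1 -> FAULT, frames=[5,6,1,-] (faults so far: 3)
  step 3: ref 6 -> HIT, frames=[5,6,1,-] (faults so far: 3)
  step 4: ref 1 -> HIT, frames=[5,6,1,-] (faults so far: 3)
  step 5: ref 6 -> HIT, frames=[5,6,1,-] (faults so far: 3)
  step 6: ref 2 -> FAULT, frames=[5,6,1,2] (faults so far: 4)
  step 7: ref 2 -> HIT, frames=[5,6,1,2] (faults so far: 4)
  step 8: ref 5 -> HIT, frames=[5,6,1,2] (faults so far: 4)
  step 9: ref 5 -> HIT, frames=[5,6,1,2] (faults so far: 4)
  step 10: ref 5 -> HIT, frames=[5,6,1,2] (faults so far: 4)
  step 11: ref 3 -> FAULT, evict 1, frames=[5,6,3,2] (faults so far: 5)
  step 12: ref 1 -> FAULT, evict 6, frames=[5,1,3,2] (faults so far: 6)
  step 13: ref 4 -> FAULT, evict 2, frames=[5,1,3,4] (faults so far: 7)
  LRU total faults: 7
--- Optimal ---
  step 0: ref 5 -> FAULT, frames=[5,-,-,-] (faults so far: 1)
  step 1: ref 6 -> FAULT, frames=[5,6,-,-] (faults so far: 2)
  step 2: ref 1 -> FAULT, frames=[5,6,1,-] (faults so far: 3)
  step 3: ref 6 -> HIT, frames=[5,6,1,-] (faults so far: 3)
  step 4: ref 1 -> HIT, frames=[5,6,1,-] (faults so far: 3)
  step 5: ref 6 -> HIT, frames=[5,6,1,-] (faults so far: 3)
  step 6: ref 2 -> FAULT, frames=[5,6,1,2] (faults so far: 4)
  step 7: ref 2 -> HIT, frames=[5,6,1,2] (faults so far: 4)
  step 8: ref 5 -> HIT, frames=[5,6,1,2] (faults so far: 4)
  step 9: ref 5 -> HIT, frames=[5,6,1,2] (faults so far: 4)
  step 10: ref 5 -> HIT, frames=[5,6,1,2] (faults so far: 4)
  step 11: ref 3 -> FAULT, evict 2, frames=[5,6,1,3] (faults so far: 5)
  step 12: ref 1 -> HIT, frames=[5,6,1,3] (faults so far: 5)
  step 13: ref 4 -> FAULT, evict 1, frames=[5,6,4,3] (faults so far: 6)
  Optimal total faults: 6

Answer: 6 7 6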